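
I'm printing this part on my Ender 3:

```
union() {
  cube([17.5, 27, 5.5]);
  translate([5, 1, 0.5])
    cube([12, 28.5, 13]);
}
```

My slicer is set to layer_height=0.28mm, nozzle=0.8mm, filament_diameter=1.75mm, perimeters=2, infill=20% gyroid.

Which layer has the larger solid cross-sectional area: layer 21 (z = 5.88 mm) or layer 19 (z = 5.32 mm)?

layer 19 (z = 5.32 mm)

Layer 21 (z = 5.88): the cube is not intersected at this z (z outside [0, 5.5]); the cube at (5, 1) (footprint 12×28.5) is included at this height (area 342.00 mm²); Combining (union): only the 12×28.5 cube at (5, 1) is present, so the union is just that shape — area = 342.00 mm². So its area = 342.00 mm². Layer 19 (z = 5.32): the cube is present — its section is the full 17.5×27 rectangle (area 472.50 mm²); the cube at (5, 1) is present — its section is the full 12×28.5 rectangle (area 342.00 mm²); Merging all regions: the regions partially overlap — summed areas 814.50 mm² minus the doubly-counted overlap 312.00 mm² gives 502.50 mm² — area = 502.50 mm². So its area = 502.50 mm². Layer 19 is larger (502.50 vs 342.00 mm²).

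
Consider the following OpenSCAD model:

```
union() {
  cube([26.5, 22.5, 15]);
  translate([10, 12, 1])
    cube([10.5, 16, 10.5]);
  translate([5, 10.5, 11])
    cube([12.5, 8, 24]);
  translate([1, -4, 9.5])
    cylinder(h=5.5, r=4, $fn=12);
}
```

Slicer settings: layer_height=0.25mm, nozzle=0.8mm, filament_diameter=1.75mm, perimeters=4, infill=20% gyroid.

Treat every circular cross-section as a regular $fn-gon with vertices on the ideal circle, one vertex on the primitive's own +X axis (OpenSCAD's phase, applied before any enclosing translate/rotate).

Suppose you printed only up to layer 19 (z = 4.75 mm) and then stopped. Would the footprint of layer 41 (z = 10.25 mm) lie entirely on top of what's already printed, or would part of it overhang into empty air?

Compare the two slices. At z = 4.75: the cube (footprint 26.5×22.5) is included at this height (area 596.25 mm²); the cube at (10, 12) is present — its section is the full 10.5×16 rectangle (area 168.00 mm²); the cube at (5, 10.5) is not intersected at this z (z outside [11, 35]); the cylinder at (1, -4) is absent (z outside [9.5, 15]); Merging all regions: the regions partially overlap — summed areas 764.25 mm² minus the doubly-counted overlap 110.25 mm² gives 654.00 mm² — area = 654.00 mm². At z = 10.25: the cube (footprint 26.5×22.5) is included at this height (area 596.25 mm²); the 10.5×16 cube at (10, 12) contributes its full rectangle (area 168.00 mm²); the cube at (5, 10.5) is not intersected at this z (z outside [11, 35]); the r=4 cylinder at (1, -4) gives a regular 12-gon of circumradius 4 (constant along its height) (area = (12/2)·4.000²·sin(360°/12) = 48.00 mm²); Merging all regions: the regions partially overlap — summed areas 812.25 mm² minus the doubly-counted overlap 110.25 mm² gives 702.00 mm² — area = 702.00 mm². Checking containment: at z = 10.25 the cross-section extends beyond the z = 4.75 cross-section by about 48.00 mm².

part overhangs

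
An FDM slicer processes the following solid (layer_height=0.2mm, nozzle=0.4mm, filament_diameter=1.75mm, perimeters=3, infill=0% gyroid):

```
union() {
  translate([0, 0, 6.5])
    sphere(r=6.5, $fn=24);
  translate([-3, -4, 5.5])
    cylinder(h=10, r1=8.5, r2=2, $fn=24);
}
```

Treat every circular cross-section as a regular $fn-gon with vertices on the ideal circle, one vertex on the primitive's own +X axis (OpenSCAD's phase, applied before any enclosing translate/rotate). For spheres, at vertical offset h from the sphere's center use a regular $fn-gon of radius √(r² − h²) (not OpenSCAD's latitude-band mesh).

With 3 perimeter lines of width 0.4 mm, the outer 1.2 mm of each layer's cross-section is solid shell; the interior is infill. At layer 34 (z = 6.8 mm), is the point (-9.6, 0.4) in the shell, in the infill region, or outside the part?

At z = 6.8 mm: the r=6.5 sphere contributes a regular 24-gon of circumradius √(6.5²−0.3²) = 6.493; the cone at (-3, -4): at t=0.130 of its height the radius interpolates to r₁+(r₂−r₁)t = 7.655, giving a regular 24-gon of that circumradius; Merging all regions: the regions partially overlap (shared area 85.65 mm²), so overlapping operands fuse into one piece — 1 connected region. Overall, the cross-section is a single solid region. The nearest boundary edge runs (-9.63, -0.17)→(-8.41, 1.41); distance from the point to it = 0.33 mm. The point is not inside any of the regions above, so it lies outside the cross-section (0.33 mm from the nearest boundary).

outside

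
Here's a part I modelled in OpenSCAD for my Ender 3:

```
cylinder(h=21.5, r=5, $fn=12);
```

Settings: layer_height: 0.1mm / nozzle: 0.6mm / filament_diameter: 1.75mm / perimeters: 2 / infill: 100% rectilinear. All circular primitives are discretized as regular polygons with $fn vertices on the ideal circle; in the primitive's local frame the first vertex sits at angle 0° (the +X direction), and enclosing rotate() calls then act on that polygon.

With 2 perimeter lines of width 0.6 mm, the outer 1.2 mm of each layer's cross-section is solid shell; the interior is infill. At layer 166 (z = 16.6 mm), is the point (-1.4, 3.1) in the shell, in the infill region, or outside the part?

At z = 16.6 mm: the r=5 cylinder gives a regular 12-gon of circumradius 5 (constant along its height). Overall, the cross-section is a single solid region. The nearest boundary edge runs (0.00, 5.00)→(-2.50, 4.33); distance from the point to it = 1.47 mm. The point is inside the cross-section and 1.47 mm from the nearest boundary — more than the 1.2 mm shell width (2 × 0.6), so it's in the infill interior.

infill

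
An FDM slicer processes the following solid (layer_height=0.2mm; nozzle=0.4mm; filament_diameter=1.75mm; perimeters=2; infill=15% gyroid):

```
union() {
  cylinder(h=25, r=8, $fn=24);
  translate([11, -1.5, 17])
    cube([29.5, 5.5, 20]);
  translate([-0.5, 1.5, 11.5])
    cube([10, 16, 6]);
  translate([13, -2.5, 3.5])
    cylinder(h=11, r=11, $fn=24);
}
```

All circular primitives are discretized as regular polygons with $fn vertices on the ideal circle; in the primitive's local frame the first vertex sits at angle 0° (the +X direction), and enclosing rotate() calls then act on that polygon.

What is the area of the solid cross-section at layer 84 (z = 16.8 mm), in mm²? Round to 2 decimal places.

317.70 mm²

At z = 16.8 mm: the r=8 cylinder gives a regular 24-gon of circumradius 8 (constant along its height) (area = (24/2)·8.000²·sin(360°/24) = 198.77 mm²); the cube at (11, -1.5) is absent (z outside [17, 37]); the 10×16 cube at (-0.5, 1.5) contributes its full rectangle (area 160.00 mm²); the cylinder at (13, -2.5) is not intersected at this z (z outside [3.5, 14.5]); Merging all regions: the regions partially overlap — summed areas 358.77 mm² minus the doubly-counted overlap 41.07 mm² gives 317.70 mm² — area = 317.70 mm². Overall, the cross-section is a single solid region. Net area = 317.70 mm².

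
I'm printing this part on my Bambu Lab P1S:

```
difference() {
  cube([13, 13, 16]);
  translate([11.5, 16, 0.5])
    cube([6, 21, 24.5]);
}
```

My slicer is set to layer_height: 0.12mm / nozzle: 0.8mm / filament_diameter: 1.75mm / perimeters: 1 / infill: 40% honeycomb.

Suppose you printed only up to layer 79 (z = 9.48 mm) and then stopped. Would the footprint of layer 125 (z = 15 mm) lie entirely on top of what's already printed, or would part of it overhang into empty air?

entirely on top

Compare the two slices. At z = 9.48: the 13×13 cube contributes its full rectangle (area 169.00 mm²); the 6×21 cube at (11.5, 16) contributes its full rectangle (area 126.00 mm²); Taking the first minus the rest: starting from the 13×13 cube (169.00 mm²), the 6×21 cube at (11.5, 16) misses the remaining region (no effect) — area = 169.00 mm². At z = 15: the cube (footprint 13×13) is included at this height (area 169.00 mm²); the cube at (11.5, 16) is present — its section is the full 6×21 rectangle (area 126.00 mm²); Taking the first minus the rest: starting from the 13×13 cube (169.00 mm²), the 6×21 cube at (11.5, 16) misses the remaining region (no effect) — area = 169.00 mm². Checking containment: the cross-section at z = 15 is a subset of the cross-section at z = 9.48.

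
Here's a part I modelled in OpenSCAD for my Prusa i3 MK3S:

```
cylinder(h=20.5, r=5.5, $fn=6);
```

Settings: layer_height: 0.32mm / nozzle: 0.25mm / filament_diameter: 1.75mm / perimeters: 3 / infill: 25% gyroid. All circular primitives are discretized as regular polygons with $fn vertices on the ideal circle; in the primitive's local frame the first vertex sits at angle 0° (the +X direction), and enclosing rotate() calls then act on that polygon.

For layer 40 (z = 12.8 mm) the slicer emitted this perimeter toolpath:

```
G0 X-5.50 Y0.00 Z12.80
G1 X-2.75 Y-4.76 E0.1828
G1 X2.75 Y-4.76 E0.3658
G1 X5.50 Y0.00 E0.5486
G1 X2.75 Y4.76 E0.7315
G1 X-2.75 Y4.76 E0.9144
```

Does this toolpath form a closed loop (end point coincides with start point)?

Start point (G0): (-5.50, 0.00). End point (last G1): the path does not return to the start — open.

no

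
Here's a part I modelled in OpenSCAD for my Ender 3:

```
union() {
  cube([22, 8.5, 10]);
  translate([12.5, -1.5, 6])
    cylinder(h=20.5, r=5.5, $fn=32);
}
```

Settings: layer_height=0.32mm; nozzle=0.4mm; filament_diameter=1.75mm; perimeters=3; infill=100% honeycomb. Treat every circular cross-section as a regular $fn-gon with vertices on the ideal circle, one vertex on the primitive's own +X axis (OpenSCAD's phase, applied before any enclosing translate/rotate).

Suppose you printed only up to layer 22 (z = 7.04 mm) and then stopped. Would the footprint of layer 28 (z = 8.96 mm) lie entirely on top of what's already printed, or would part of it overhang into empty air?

Compare the two slices. At z = 7.04: the cube is present — its section is the full 22×8.5 rectangle (area 187.00 mm²); the cylinder at (12.5, -1.5): section is a regular 32-gon, circumradius r=5.5 (area = (32/2)·5.500²·sin(360°/32) = 94.42 mm²); Merging all regions: the regions partially overlap — summed areas 281.42 mm² minus the doubly-counted overlap 30.97 mm² gives 250.45 mm² — area = 250.45 mm². At z = 8.96: the 22×8.5 cube contributes its full rectangle (area 187.00 mm²); the cylinder at (12.5, -1.5): section is a regular 32-gon, circumradius r=5.5 (area = (32/2)·5.500²·sin(360°/32) = 94.42 mm²); Taking the union: the regions partially overlap — summed areas 281.42 mm² minus the doubly-counted overlap 30.97 mm² gives 250.45 mm² — area = 250.45 mm². Checking containment: the cross-section at z = 8.96 is a subset of the cross-section at z = 7.04.

entirely on top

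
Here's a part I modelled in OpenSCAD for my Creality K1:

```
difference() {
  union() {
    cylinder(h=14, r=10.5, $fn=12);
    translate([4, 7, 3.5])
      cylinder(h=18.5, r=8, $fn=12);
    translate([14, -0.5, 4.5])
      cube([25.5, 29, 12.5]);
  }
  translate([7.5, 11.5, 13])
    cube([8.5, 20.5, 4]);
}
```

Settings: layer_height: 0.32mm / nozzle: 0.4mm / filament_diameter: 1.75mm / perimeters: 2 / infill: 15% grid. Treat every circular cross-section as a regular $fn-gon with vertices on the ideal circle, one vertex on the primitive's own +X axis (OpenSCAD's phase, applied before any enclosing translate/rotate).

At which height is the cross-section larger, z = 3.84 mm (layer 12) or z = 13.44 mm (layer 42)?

layer 42 (z = 13.44 mm)

Layer 12 (z = 3.84): the cylinder: section is a regular 12-gon, circumradius r=10.5 (area = (12/2)·10.500²·sin(360°/12) = 330.75 mm²); the r=8 cylinder at (4, 7) gives a regular 12-gon of circumradius 8 (constant along its height) (area = (12/2)·8.000²·sin(360°/12) = 192.00 mm²); the cube at (14, -0.5) does not reach this height (z outside [4.5, 17]); Combining (union): the regions partially overlap — summed areas 522.75 mm² minus the doubly-counted overlap 112.94 mm² gives 409.81 mm² — area = 409.81 mm²; the cube at (7.5, 11.5) does not reach this height (z outside [13, 17]); Taking the first minus the rest: none of the subtracted shapes is present at this height, so the result so far is unchanged — area = 409.81 mm². So its area = 409.81 mm². Layer 42 (z = 13.44): the cylinder: section is a regular 12-gon, circumradius r=10.5 (area = (12/2)·10.500²·sin(360°/12) = 330.75 mm²); the r=8 cylinder at (4, 7) gives a regular 12-gon of circumradius 8 (constant along its height) (area = (12/2)·8.000²·sin(360°/12) = 192.00 mm²); the cube at (14, -0.5) is present — its section is the full 25.5×29 rectangle (area 739.50 mm²); Combining (union): the regions partially overlap — summed areas 1262.25 mm² minus the doubly-counted overlap 112.94 mm² gives 1149.31 mm² — area = 1149.31 mm²; the 8.5×20.5 cube at (7.5, 11.5) contributes its full rectangle (area 174.25 mm²); After the difference (first − rest): starting from that combined region (1149.31 mm²), the 8.5×20.5 cube at (7.5, 11.5) partially overlaps it — only the 38.20 mm² overlap (of its 174.25 mm²) is removed, clipping the outline — area = 1111.11 mm². So its area = 1111.11 mm². Layer 42 is larger (1111.11 vs 409.81 mm²).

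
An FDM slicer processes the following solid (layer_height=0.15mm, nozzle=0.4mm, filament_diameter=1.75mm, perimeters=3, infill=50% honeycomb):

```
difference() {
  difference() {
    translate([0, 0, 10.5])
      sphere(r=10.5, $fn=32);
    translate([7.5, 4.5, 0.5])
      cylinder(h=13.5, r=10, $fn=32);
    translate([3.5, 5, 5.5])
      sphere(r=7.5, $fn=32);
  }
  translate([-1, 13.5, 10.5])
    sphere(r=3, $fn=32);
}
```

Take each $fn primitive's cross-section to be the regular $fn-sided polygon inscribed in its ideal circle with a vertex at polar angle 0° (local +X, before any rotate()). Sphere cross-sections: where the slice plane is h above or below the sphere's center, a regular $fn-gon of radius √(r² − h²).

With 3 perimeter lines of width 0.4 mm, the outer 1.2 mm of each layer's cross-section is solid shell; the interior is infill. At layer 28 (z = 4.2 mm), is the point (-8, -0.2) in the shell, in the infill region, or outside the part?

At z = 4.2 mm: the sphere: section is a regular 32-gon, circumradius = √(r²−h²) = √(10.5²−6.3²) = 8.400; the cylinder at (7.5, 4.5): section is a regular 32-gon, circumradius r=10; the r=7.5 sphere at (3.5, 5) slices to a regular 32-gon of circumradius 7.386 (√(r²−h²) with h=1.3 from center); After the difference (first − rest): starting from the r=10.5 sphere, the r=10 cylinder at (7.5, 4.5) partially overlaps it — only the 109.10 mm² overlap (of its 312.14 mm²) is removed, clipping the outline; the r=7.5 sphere at (3.5, 5) partially overlaps it — only the 9.98 mm² overlap (of its 170.31 mm²) is removed, clipping the outline — 1 connected region; the sphere at (-1, 13.5) does not reach this height (|z−center|=6.300 > r=3); Taking the first minus the rest: none of the subtracted shapes is present at this height, so that combined region is unchanged — 1 connected region. Overall, the cross-section is a single solid region. The nearest boundary edge runs (-8.24, -1.64)→(-8.40, 0.00); distance from the point to it = 0.38 mm. The point is inside the cross-section, 0.38 mm from the nearest boundary — within the 1.2 mm shell band (3 × 0.4).

shell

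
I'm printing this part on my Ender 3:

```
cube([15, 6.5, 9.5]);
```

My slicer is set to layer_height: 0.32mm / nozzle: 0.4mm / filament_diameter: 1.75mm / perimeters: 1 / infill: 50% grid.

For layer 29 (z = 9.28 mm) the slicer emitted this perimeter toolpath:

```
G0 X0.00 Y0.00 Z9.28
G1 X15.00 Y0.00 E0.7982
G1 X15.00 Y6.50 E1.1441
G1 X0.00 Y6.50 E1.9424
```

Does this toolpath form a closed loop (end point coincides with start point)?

Start point (G0): (0.00, 0.00). End point (last G1): the path does not return to the start — open.

no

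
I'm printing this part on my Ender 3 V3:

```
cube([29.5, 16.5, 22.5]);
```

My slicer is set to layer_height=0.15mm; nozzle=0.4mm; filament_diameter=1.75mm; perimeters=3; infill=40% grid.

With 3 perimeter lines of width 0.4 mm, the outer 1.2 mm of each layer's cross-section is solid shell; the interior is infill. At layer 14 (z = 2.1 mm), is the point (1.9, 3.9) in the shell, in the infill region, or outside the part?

At z = 2.1 mm: the cube is present — its section is the full 29.5×16.5 rectangle. Overall, the cross-section is a single solid region. The nearest boundary edge runs (0.00, 16.50)→(0.00, 0.00); distance from the point to it = 1.90 mm. The point is inside the cross-section and 1.90 mm from the nearest boundary — more than the 1.2 mm shell width (3 × 0.4), so it's in the infill interior.

infill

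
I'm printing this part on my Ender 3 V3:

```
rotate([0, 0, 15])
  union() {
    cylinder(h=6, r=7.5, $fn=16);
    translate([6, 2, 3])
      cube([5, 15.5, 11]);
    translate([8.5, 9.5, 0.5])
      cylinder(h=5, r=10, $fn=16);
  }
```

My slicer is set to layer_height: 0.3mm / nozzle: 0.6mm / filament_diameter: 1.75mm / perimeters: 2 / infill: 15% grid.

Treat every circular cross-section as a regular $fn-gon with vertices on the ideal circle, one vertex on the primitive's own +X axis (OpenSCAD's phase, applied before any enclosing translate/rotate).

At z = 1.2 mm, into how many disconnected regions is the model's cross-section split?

At z = 1.2 mm: the r=7.5 cylinder contributes a regular 16-gon of circumradius 7.5; the cube at (6, 2) does not reach this height (z outside [3, 14]); the cylinder at (8.5, 9.5): section is a regular 16-gon, circumradius r=10; Merging all regions: the regions partially overlap (shared area 35.71 mm²), so overlapping operands fuse into one piece — 1 connected region; (whole slice rotated 15° about Z — lengths, areas and connectivity unchanged). The result has 1 disconnected region.

1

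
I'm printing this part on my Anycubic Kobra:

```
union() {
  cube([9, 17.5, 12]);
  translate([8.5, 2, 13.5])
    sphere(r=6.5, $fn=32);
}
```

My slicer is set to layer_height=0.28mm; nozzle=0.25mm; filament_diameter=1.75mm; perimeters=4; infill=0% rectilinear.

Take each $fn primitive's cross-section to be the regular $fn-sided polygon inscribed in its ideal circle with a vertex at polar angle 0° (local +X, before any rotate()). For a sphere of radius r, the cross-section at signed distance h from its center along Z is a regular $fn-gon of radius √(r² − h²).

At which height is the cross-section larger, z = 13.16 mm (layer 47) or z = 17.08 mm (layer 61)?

layer 47 (z = 13.16 mm)

Layer 47 (z = 13.16): the cube is absent (z outside [0, 12]); the r=6.5 sphere at (8.5, 2) contributes a regular 32-gon of circumradius √(6.5²−0.34²) = 6.491 (area = (32/2)·6.491²·sin(360°/32) = 131.52 mm²); Combining (union): only the r=6.5 sphere at (8.5, 2) is present, so the union is just that shape — area = 131.52 mm². So its area = 131.52 mm². Layer 61 (z = 17.08): the cube is not intersected at this z (z outside [0, 12]); the r=6.5 sphere at (8.5, 2) contributes a regular 32-gon of circumradius √(6.5²−3.58²) = 5.425 (area = (32/2)·5.425²·sin(360°/32) = 91.88 mm²); Merging all regions: only the r=6.5 sphere at (8.5, 2) is present, so the union is just that shape — area = 91.88 mm². So its area = 91.88 mm². Layer 47 is larger (131.52 vs 91.88 mm²).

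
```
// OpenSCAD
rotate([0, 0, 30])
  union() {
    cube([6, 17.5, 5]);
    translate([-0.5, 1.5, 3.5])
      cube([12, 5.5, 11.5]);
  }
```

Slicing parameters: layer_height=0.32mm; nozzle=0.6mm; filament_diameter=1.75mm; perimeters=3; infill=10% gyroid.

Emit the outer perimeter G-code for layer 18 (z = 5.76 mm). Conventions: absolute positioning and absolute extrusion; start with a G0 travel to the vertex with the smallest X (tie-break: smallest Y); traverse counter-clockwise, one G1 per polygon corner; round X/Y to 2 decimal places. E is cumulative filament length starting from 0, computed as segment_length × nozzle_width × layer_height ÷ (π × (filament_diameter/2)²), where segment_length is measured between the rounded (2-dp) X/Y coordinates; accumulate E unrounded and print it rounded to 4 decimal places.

At z = 5.76 mm: the cube is not intersected at this z (z outside [0, 5]); the cube at (-0.5, 1.5) is present — its section is the full 12×5.5 rectangle; Merging all regions: only the 12×5.5 cube at (-0.5, 1.5) is present, so the union is just that shape — 1 connected region; (whole slice rotated 30° about Z — lengths, areas and connectivity unchanged). The outline is a single polygon with 4 vertices. Extrusion per mm of travel: 0.6 × 0.32 / (π × 0.875²) = 0.079824. Accumulating E over each segment gives final E = 2.7931.

G0 X-3.93 Y5.81 Z5.76
G1 X-1.18 Y1.05 E0.4388
G1 X9.21 Y7.05 E1.3965
G1 X6.46 Y11.81 E1.8354
G1 X-3.93 Y5.81 E2.7931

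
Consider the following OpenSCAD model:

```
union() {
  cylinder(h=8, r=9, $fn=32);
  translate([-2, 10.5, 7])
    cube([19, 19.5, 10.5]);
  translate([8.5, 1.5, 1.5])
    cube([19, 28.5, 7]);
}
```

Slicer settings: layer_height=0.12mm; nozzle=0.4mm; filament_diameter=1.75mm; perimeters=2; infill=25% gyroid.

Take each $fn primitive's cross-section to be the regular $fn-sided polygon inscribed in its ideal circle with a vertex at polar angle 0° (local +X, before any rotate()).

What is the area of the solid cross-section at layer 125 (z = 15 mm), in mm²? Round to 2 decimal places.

370.50 mm²

At z = 15 mm: the cylinder is absent (z outside [0, 8]); the cube at (-2, 10.5) (footprint 19×19.5) is included at this height (area 370.50 mm²); the cube at (8.5, 1.5) is not intersected at this z (z outside [1.5, 8.5]); Merging all regions: only the 19×19.5 cube at (-2, 10.5) is present, so the union is just that shape — area = 370.50 mm². Overall, the cross-section is a single solid region. Net area = 370.50 mm².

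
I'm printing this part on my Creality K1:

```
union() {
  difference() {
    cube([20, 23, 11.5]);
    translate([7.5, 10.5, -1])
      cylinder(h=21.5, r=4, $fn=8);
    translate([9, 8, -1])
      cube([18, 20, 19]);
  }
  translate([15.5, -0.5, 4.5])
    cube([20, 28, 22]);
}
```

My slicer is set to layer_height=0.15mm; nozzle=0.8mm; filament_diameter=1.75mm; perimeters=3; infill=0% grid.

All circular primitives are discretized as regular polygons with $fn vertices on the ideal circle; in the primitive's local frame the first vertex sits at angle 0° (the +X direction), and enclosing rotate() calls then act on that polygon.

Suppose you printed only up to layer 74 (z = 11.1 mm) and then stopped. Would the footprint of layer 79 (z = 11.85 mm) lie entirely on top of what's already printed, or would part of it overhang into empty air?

Compare the two slices. At z = 11.1: the cube (footprint 20×23) is included at this height (area 460.00 mm²); the r=4 cylinder at (7.5, 10.5) contributes a regular 8-gon of circumradius 4 (area = (8/2)·4.000²·sin(360°/8) = 45.25 mm²); the cube at (9, 8) is present — its section is the full 18×20 rectangle (area 360.00 mm²); After the difference (first − rest): starting from the 20×23 cube (460.00 mm²), the r=4 cylinder at (7.5, 10.5) lies wholly inside it (removes its full 45.25 mm² and its 24.49 mm outline becomes a hole wall); the 18×20 cube at (9, 8) partially overlaps it — only the 154.26 mm² overlap (of its 360.00 mm²) is removed, clipping the outline — area = 260.48 mm²; the cube at (15.5, -0.5) is present — its section is the full 20×28 rectangle (area 560.00 mm²); Taking the union: the regions partially overlap — summed areas 820.48 mm² minus the doubly-counted overlap 36.00 mm² gives 784.48 mm² — area = 784.48 mm². At z = 11.85: the cube is absent (z outside [0, 11.5]); the cylinder at (7.5, 10.5): section is a regular 8-gon, circumradius r=4 (area = (8/2)·4.000²·sin(360°/8) = 45.25 mm²); the 18×20 cube at (9, 8) contributes its full rectangle (area 360.00 mm²); Subtracting the remaining from the first: the first operand is absent here, so nothing remains; the cube at (15.5, -0.5) is present — its section is the full 20×28 rectangle (area 560.00 mm²); Taking the union: only the 20×28 cube at (15.5, -0.5) is present, so the union is just that shape — area = 560.00 mm². Checking containment: the cross-section at z = 11.85 is a subset of the cross-section at z = 11.1.

entirely on top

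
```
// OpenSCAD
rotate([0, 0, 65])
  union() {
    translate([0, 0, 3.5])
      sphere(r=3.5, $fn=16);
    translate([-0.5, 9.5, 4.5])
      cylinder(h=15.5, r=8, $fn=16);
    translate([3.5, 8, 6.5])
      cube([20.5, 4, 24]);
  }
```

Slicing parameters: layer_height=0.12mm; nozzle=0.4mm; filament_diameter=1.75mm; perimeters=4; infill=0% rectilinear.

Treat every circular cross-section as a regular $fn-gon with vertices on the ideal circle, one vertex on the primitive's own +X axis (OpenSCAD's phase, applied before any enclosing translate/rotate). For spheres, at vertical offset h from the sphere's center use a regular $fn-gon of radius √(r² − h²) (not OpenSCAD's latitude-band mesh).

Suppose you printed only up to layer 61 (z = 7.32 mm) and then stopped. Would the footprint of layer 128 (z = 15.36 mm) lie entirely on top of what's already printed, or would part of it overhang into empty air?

entirely on top

Compare the two slices. At z = 7.32: the sphere does not reach this height (|z−center|=3.820 > r=3.5); the cylinder at (-0.5, 9.5): section is a regular 16-gon, circumradius r=8 (area = (16/2)·8.000²·sin(360°/16) = 195.93 mm²); the cube at (3.5, 8) (footprint 20.5×4) is included at this height (area 82.00 mm²); Merging all regions: the regions partially overlap — summed areas 277.93 mm² minus the doubly-counted overlap 15.15 mm² gives 262.78 mm² — area = 262.78 mm²; (rotated 65° about Z; rotation is an isometry so areas/perimeters/island counts are preserved). At z = 15.36: the sphere is absent (|z−center|=11.860 > r=3.5); the cylinder at (-0.5, 9.5): section is a regular 16-gon, circumradius r=8 (area = (16/2)·8.000²·sin(360°/16) = 195.93 mm²); the cube at (3.5, 8) is present — its section is the full 20.5×4 rectangle (area 82.00 mm²); Combining (union): the regions partially overlap — summed areas 277.93 mm² minus the doubly-counted overlap 15.15 mm² gives 262.78 mm² — area = 262.78 mm²; (whole slice rotated 65° about Z — lengths, areas and connectivity unchanged). Checking containment: the cross-section at z = 15.36 is a subset of the cross-section at z = 7.32.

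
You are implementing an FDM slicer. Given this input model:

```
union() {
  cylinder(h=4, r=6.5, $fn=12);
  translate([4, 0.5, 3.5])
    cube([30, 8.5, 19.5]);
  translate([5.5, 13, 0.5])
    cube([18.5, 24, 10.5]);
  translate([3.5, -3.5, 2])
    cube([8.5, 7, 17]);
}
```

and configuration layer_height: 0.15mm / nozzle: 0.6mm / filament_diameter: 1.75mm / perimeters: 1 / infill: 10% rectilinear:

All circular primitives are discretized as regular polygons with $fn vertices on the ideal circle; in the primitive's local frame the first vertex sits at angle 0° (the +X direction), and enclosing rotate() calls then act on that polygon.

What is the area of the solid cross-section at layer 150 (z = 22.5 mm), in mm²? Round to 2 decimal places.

At z = 22.5 mm: the cylinder is absent (z outside [0, 4]); the 30×8.5 cube at (4, 0.5) contributes its full rectangle (area 255.00 mm²); the cube at (5.5, 13) is not intersected at this z (z outside [0.5, 11]); the cube at (3.5, -3.5) does not reach this height (z outside [2, 19]); Merging all regions: only the 30×8.5 cube at (4, 0.5) is present, so the union is just that shape — area = 255.00 mm². Overall, the cross-section is a single solid region. Net area = 255.00 mm².

255.00 mm²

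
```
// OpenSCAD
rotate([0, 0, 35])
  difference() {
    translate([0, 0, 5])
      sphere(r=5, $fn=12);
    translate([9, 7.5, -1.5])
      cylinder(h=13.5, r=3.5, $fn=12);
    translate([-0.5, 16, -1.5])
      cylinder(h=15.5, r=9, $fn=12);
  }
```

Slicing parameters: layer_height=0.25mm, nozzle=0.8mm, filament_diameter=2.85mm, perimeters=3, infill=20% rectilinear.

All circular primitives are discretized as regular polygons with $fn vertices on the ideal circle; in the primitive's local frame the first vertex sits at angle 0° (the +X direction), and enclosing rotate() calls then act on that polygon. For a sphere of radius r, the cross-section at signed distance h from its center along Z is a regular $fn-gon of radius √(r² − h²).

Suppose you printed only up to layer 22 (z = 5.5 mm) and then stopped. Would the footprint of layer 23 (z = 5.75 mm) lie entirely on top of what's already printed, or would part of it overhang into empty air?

entirely on top

Compare the two slices. At z = 5.5: the r=5 sphere contributes a regular 12-gon of circumradius √(5²−0.5²) = 4.975 (area = (12/2)·4.975²·sin(360°/12) = 74.25 mm²); the r=3.5 cylinder at (9, 7.5) contributes a regular 12-gon of circumradius 3.5 (area = (12/2)·3.500²·sin(360°/12) = 36.75 mm²); the cylinder at (-0.5, 16): section is a regular 12-gon, circumradius r=9 (area = (12/2)·9.000²·sin(360°/12) = 243.00 mm²); Taking the first minus the rest: starting from the r=5 sphere (74.25 mm²), the r=3.5 cylinder at (9, 7.5) misses the remaining region (no effect); the r=9 cylinder at (-0.5, 16) misses the remaining region (no effect) — area = 74.25 mm²; (whole slice rotated 35° about Z — lengths, areas and connectivity unchanged). At z = 5.75: the r=5 sphere contributes a regular 12-gon of circumradius √(5²−0.75²) = 4.943 (area = (12/2)·4.943²·sin(360°/12) = 73.31 mm²); the r=3.5 cylinder at (9, 7.5) contributes a regular 12-gon of circumradius 3.5 (area = (12/2)·3.500²·sin(360°/12) = 36.75 mm²); the cylinder at (-0.5, 16): section is a regular 12-gon, circumradius r=9 (area = (12/2)·9.000²·sin(360°/12) = 243.00 mm²); Taking the first minus the rest: starting from the r=5 sphere (73.31 mm²), the r=3.5 cylinder at (9, 7.5) misses the remaining region (no effect); the r=9 cylinder at (-0.5, 16) misses the remaining region (no effect) — area = 73.31 mm²; (rotated 35° about Z; rotation is an isometry so areas/perimeters/island counts are preserved). Checking containment: the cross-section at z = 5.75 is a subset of the cross-section at z = 5.5.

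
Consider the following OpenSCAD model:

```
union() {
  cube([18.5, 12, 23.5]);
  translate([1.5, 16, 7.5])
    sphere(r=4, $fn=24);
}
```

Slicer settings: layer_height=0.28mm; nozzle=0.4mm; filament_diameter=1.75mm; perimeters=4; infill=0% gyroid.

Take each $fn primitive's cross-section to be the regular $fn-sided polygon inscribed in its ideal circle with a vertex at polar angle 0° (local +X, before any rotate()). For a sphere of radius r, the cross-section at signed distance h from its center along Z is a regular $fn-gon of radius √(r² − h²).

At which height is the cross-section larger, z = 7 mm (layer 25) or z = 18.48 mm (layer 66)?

Layer 25 (z = 7): the 18.5×12 cube contributes its full rectangle (area 222.00 mm²); the r=4 sphere at (1.5, 16) slices to a regular 24-gon of circumradius 3.969 (√(r²−h²) with h=0.5 from center) (area = (24/2)·3.969²·sin(360°/24) = 48.92 mm²); Taking the union: the 2 present regions are separate (no shared area or edge), so areas and boundary lengths simply add and each stays a separate island — area = 270.92 mm². So its area = 270.92 mm². Layer 66 (z = 18.48): the 18.5×12 cube contributes its full rectangle (area 222.00 mm²); the sphere at (1.5, 16) is absent (|z−center|=10.980 > r=4); Taking the union: only the 18.5×12 cube is present, so the union is just that shape — area = 222.00 mm². So its area = 222.00 mm². Layer 25 is larger (270.92 vs 222.00 mm²).

layer 25 (z = 7 mm)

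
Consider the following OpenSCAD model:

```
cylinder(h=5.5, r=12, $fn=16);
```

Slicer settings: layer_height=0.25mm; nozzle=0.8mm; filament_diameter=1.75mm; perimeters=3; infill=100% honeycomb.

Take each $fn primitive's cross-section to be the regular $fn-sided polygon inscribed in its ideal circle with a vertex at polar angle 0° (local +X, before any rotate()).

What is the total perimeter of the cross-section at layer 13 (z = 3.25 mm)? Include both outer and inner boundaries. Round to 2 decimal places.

74.91 mm

At z = 3.25 mm: the cylinder: section is a regular 16-gon, circumradius r=12 (perimeter = 2·16·12.000·sin(180°/16) = 74.91 mm). Overall, the cross-section is a single solid region. Total boundary length (outer) = 74.91 mm.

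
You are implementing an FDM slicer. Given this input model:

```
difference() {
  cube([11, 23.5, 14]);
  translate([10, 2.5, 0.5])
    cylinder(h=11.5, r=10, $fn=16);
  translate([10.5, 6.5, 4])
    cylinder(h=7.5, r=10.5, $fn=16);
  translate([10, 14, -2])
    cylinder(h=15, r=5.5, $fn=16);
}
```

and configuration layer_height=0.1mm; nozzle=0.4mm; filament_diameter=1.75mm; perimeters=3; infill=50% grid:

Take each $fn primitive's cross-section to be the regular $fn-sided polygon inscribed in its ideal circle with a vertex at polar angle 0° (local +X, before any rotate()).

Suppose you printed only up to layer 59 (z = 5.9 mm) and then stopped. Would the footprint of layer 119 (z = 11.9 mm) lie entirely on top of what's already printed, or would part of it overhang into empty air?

part overhangs

Compare the two slices. At z = 5.9: the 11×23.5 cube contributes its full rectangle (area 258.50 mm²); the r=10 cylinder at (10, 2.5) contributes a regular 16-gon of circumradius 10 (area = (16/2)·10.000²·sin(360°/16) = 306.15 mm²); the r=10.5 cylinder at (10.5, 6.5) gives a regular 16-gon of circumradius 10.5 (constant along its height) (area = (16/2)·10.500²·sin(360°/16) = 337.53 mm²); the cylinder at (10, 14): section is a regular 16-gon, circumradius r=5.5 (area = (16/2)·5.500²·sin(360°/16) = 92.61 mm²); Taking the first minus the rest: starting from the 11×23.5 cube (258.50 mm²), the r=10 cylinder at (10, 2.5) partially overlaps it — only the 113.32 mm² overlap (of its 306.15 mm²) is removed, clipping the outline; the r=10.5 cylinder at (10.5, 6.5) partially overlaps it — only the 46.37 mm² overlap (of its 337.53 mm²) is removed, clipping the outline; the r=5.5 cylinder at (10, 14) partially overlaps it — only the 13.67 mm² overlap (of its 92.61 mm²) is removed, clipping the outline — area = 85.14 mm². At z = 11.9: the cube (footprint 11×23.5) is included at this height (area 258.50 mm²); the r=10 cylinder at (10, 2.5) gives a regular 16-gon of circumradius 10 (constant along its height) (area = (16/2)·10.000²·sin(360°/16) = 306.15 mm²); the cylinder at (10.5, 6.5) is not intersected at this z (z outside [4, 11.5]); the r=5.5 cylinder at (10, 14) contributes a regular 16-gon of circumradius 5.5 (area = (16/2)·5.500²·sin(360°/16) = 92.61 mm²); Taking the first minus the rest: starting from the 11×23.5 cube (258.50 mm²), the r=10 cylinder at (10, 2.5) partially overlaps it — only the 113.32 mm² overlap (of its 306.15 mm²) is removed, clipping the outline; the r=5.5 cylinder at (10, 14) partially overlaps it — only the 40.92 mm² overlap (of its 92.61 mm²) is removed, clipping the outline — area = 104.26 mm². Checking containment: at z = 11.9 the cross-section extends beyond the z = 5.9 cross-section by about 19.12 mm².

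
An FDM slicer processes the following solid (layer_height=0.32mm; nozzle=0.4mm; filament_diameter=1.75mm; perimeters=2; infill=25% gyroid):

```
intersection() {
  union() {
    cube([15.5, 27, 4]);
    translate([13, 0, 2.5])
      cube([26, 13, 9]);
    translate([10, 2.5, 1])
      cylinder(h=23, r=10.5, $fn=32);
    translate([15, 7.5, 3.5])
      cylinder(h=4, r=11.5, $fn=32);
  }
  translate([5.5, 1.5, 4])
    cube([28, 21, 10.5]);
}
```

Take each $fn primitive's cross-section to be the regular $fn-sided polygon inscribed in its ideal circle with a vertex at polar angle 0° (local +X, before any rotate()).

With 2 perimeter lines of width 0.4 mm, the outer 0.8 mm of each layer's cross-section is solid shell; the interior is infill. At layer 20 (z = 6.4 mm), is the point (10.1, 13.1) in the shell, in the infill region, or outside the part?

infill

At z = 6.4 mm: the cube does not reach this height (z outside [0, 4]); the 26×13 cube at (13, 0) contributes its full rectangle; the cylinder at (10, 2.5): section is a regular 32-gon, circumradius r=10.5; the r=11.5 cylinder at (15, 7.5) gives a regular 32-gon of circumradius 11.5 (constant along its height); Taking the union: the regions partially overlap (shared area 390.40 mm²), so overlapping operands fuse into one piece — 1 connected region; the cube at (5.5, 1.5) (footprint 28×21) is included at this height; Taking the intersection: the 28×21 cube at (5.5, 1.5) partially overlaps that combined region; clipping to the common part keeps 407.07 mm² — 1 connected region. Overall, the cross-section is a single solid region. The nearest boundary edge runs (6.87, 15.63)→(8.61, 17.06); distance from the point to it = 4.01 mm. The point is inside the cross-section and 4.01 mm from the nearest boundary — more than the 0.8 mm shell width (2 × 0.4), so it's in the infill interior.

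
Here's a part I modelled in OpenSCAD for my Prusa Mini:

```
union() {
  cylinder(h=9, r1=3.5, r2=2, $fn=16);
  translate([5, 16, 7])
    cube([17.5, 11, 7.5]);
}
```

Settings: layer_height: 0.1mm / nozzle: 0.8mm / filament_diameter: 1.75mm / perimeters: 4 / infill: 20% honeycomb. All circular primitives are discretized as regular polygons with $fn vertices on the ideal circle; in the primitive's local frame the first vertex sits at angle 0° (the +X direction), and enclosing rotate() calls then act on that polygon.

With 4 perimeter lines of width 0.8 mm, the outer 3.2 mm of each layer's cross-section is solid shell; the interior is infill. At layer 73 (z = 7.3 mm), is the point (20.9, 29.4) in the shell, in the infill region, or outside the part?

outside

At z = 7.3 mm: the cone: at t=0.811 of its height the radius interpolates to r₁+(r₂−r₁)t = 2.283, giving a regular 16-gon of that circumradius; the cube at (5, 16) (footprint 17.5×11) is included at this height; Combining (union): the 2 present regions are separate (no shared area or edge), so areas and boundary lengths simply add and each stays a separate island — 2 connected regions. Overall, the cross-section has 2 separate islands. The nearest boundary edge runs (5.00, 27.00)→(22.50, 27.00); distance from the point to it = 2.40 mm. The point is not inside any of the regions above, so it lies outside the cross-section (2.40 mm from the nearest boundary).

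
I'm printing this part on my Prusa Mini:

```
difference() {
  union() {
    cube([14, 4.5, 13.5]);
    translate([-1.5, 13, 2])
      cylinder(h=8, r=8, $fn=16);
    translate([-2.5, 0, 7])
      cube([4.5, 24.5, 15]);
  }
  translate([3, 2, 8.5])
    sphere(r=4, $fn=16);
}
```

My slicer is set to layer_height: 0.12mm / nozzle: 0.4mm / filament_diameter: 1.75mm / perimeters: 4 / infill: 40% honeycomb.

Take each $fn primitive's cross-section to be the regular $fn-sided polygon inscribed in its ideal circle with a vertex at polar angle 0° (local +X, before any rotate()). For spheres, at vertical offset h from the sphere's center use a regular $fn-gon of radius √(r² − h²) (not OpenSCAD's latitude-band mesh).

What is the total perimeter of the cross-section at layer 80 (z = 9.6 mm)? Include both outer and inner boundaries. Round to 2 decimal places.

93.39 mm

At z = 9.6 mm: the 14×4.5 cube contributes its full rectangle (perimeter 37.00 mm); the cylinder at (-1.5, 13): section is a regular 16-gon, circumradius r=8 (perimeter = 2·16·8.000·sin(180°/16) = 49.94 mm); the cube at (-2.5, 0) is present — its section is the full 4.5×24.5 rectangle (perimeter 58.00 mm); Taking the union: the regions partially overlap (shared area 78.27 mm²), so the edge portions inside another operand are dropped and the merged outline is re-measured after clipping — boundary = 92.81 mm; the r=4 sphere at (3, 2) slices to a regular 16-gon of circumradius 3.846 (√(r²−h²) with h=1.1 from center) (perimeter = 2·16·3.846·sin(180°/16) = 24.01 mm); After the difference (first − rest): starting from that combined region, the r=4 sphere at (3, 2) partially overlaps it — only the 33.27 mm² overlap (of its 45.28 mm²) is removed, clipping the outline — boundary = 93.39 mm. Overall, the cross-section has 2 separate islands. Total boundary length (outer) = 93.39 mm.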